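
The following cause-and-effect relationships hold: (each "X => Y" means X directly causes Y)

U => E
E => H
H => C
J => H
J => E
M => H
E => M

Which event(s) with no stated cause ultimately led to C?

Tracing upstream from C: C ← H ← J.
A separate upstream branch: C ← H ← E ← U.
Each of those chain origins has no stated cause.

J, U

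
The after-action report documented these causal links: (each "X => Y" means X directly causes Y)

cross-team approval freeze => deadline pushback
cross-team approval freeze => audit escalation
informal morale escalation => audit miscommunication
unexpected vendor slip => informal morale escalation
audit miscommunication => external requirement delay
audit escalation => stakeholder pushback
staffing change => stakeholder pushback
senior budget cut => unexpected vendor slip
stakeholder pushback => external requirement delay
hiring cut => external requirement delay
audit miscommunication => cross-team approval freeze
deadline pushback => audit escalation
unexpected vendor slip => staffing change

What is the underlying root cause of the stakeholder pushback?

the senior budget cut

Tracing upstream from the stakeholder pushback: the stakeholder pushback ← the staffing change ← the unexpected vendor slip ← the senior budget cut.
The senior budget cut has no stated cause, so it is the root.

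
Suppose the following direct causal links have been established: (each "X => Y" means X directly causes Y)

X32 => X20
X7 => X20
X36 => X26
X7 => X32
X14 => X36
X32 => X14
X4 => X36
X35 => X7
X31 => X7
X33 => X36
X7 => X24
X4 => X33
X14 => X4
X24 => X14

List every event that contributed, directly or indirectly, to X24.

X31, X35, X7

Immediate cause of X24: X7.
Further upstream: X31, X35.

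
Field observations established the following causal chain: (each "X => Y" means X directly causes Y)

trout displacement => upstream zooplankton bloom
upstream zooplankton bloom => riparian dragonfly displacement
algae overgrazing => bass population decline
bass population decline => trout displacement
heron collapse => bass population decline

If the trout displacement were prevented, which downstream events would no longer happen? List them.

Downstream of the trout displacement: the upstream zooplankton bloom, the riparian dragonfly displacement.

the riparian dragonfly displacement, the upstream zooplankton bloom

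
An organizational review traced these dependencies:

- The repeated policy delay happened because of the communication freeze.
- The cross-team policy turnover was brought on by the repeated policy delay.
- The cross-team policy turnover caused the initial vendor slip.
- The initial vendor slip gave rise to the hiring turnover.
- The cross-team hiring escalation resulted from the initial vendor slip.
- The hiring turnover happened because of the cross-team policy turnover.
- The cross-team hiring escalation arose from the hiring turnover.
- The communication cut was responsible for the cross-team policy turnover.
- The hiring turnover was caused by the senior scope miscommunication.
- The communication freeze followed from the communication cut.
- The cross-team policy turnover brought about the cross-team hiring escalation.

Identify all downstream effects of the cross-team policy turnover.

Direct effects: the initial vendor slip, the hiring turnover, the cross-team hiring escalation.
Not reachable from it: the communication cut, the communication freeze, the repeated policy delay, the senior scope miscommunication.

the cross-team hiring escalation, the hiring turnover, the initial vendor slip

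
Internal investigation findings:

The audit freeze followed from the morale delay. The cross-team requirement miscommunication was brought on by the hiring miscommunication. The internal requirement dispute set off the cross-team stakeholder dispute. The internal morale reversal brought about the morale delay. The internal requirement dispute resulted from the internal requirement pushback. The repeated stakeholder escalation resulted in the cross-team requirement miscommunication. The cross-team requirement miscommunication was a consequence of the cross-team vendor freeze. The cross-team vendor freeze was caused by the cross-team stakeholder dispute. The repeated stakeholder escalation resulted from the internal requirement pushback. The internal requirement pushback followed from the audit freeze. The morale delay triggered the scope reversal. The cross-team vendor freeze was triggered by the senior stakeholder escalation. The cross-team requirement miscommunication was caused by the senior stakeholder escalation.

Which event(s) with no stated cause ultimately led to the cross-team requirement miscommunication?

Tracing upstream from the cross-team requirement miscommunication: the cross-team requirement miscommunication ← the repeated stakeholder escalation ← the internal requirement pushback ← the audit freeze ← the morale delay ← the internal morale reversal.
A separate upstream branch: the cross-team requirement miscommunication ← the hiring miscommunication.
A separate upstream branch: the cross-team requirement miscommunication ← the senior stakeholder escalation.
Each of those chain origins has no stated cause.

the hiring miscommunication, the internal morale reversal, the senior stakeholder escalation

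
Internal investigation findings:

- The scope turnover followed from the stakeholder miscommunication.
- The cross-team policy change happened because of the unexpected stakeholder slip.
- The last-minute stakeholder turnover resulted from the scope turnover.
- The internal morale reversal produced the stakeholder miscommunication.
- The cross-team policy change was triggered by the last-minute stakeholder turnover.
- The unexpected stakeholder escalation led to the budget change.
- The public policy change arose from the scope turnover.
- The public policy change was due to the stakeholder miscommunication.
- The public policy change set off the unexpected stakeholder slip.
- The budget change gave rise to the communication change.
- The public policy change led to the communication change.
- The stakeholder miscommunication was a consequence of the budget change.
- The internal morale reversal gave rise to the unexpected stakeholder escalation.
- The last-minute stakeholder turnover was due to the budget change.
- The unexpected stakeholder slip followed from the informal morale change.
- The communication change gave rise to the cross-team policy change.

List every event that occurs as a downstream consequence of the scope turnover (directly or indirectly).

Direct effects: the last-minute stakeholder turnover, the public policy change.
2 steps out: the unexpected stakeholder slip, the communication change, the cross-team policy change.
Not reachable from it: the internal morale reversal, the unexpected stakeholder escalation, the budget change, the stakeholder miscommunication, the informal morale change.

the communication change, the cross-team policy change, the last-minute stakeholder turnover, the public policy change, the unexpected stakeholder slip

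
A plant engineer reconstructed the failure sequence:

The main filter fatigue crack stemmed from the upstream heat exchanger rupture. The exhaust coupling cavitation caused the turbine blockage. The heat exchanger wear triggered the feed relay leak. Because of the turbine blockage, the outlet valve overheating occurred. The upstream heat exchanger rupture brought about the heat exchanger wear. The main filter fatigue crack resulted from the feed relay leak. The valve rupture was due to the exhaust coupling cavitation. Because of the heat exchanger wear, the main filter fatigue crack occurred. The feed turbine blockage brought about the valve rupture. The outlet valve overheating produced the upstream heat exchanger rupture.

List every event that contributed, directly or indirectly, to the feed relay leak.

the exhaust coupling cavitation, the heat exchanger wear, the outlet valve overheating, the turbine blockage, the upstream heat exchanger rupture

Immediate cause of the feed relay leak: the heat exchanger wear.
Further upstream: the exhaust coupling cavitation, the turbine blockage, the outlet valve overheating, the upstream heat exchanger rupture.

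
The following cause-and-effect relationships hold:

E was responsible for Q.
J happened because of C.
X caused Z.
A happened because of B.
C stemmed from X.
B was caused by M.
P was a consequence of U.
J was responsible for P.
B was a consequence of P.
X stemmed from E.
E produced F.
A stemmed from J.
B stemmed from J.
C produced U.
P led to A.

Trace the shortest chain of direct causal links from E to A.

E → X → C → J → A

E → X
X → C
C → J
J → A
Length: 4 steps.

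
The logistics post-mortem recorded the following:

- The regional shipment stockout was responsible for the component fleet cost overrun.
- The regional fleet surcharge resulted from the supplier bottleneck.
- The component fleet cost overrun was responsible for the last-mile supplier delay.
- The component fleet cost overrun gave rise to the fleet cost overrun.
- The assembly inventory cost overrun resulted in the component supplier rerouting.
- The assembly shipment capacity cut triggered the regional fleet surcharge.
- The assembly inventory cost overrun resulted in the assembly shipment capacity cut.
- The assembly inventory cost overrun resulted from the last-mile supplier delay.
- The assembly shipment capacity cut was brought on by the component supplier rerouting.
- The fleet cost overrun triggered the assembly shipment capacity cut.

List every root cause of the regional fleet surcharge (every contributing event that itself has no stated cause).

Tracing upstream from the regional fleet surcharge: the regional fleet surcharge ← the assembly shipment capacity cut ← the fleet cost overrun ← the component fleet cost overrun ← the regional shipment stockout.
A separate upstream branch: the regional fleet surcharge ← the supplier bottleneck.
Each of those chain origins has no stated cause.

the regional shipment stockout, the supplier bottleneck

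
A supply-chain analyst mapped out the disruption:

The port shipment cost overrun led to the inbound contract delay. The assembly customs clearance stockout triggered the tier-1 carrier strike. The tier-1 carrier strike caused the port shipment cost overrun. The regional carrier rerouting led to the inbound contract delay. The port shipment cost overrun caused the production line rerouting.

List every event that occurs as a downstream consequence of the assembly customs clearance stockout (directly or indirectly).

Direct effects: the tier-1 carrier strike.
2 steps out: the port shipment cost overrun.
3 steps out: the inbound contract delay, the production line rerouting.
Not reachable from it: the regional carrier rerouting.

the inbound contract delay, the port shipment cost overrun, the production line rerouting, the tier-1 carrier strike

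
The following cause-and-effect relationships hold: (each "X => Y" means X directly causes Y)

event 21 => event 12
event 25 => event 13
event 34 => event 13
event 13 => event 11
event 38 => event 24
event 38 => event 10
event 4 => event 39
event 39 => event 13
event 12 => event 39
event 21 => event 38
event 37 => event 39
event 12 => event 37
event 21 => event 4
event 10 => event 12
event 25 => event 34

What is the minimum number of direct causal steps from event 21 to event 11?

Shortest chain: event 21 → event 4 → event 39 → event 13 → event 11.

4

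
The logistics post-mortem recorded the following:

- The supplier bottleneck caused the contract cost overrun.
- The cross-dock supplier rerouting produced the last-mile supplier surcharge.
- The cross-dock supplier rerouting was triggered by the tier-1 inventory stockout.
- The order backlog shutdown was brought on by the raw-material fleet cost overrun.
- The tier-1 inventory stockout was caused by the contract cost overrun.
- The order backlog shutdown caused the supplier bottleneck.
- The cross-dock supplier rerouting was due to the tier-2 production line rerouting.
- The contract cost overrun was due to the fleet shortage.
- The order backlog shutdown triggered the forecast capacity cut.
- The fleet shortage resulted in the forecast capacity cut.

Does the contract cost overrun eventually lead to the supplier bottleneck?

The contract cost overrun leads to the tier-1 inventory stockout, the cross-dock supplier rerouting, the last-mile supplier surcharge; the supplier bottleneck is not among them.

No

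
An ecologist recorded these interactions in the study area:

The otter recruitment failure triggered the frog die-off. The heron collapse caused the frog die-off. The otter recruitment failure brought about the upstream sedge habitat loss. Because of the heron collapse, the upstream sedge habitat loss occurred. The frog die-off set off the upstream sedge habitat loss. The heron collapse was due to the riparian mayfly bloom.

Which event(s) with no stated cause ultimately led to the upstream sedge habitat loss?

Tracing upstream from the upstream sedge habitat loss: the upstream sedge habitat loss ← the heron collapse ← the riparian mayfly bloom.
A separate upstream branch: the upstream sedge habitat loss ← the otter recruitment failure.
Each of those chain origins has no stated cause.

the otter recruitment failure, the riparian mayfly bloom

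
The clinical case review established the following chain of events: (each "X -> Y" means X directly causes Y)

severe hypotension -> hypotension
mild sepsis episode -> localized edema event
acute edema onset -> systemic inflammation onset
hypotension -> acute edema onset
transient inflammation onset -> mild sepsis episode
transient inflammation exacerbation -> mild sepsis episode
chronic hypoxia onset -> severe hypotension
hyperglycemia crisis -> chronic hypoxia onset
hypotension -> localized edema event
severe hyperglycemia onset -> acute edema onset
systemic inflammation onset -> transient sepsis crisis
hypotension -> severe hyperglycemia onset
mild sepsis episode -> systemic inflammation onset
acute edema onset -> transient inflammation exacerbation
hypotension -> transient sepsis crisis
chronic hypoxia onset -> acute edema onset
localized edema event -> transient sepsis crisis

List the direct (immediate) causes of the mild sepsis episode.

Upstream contributors include the hyperglycemia crisis, the chronic hypoxia onset, the severe hypotension, the hypotension, the severe hyperglycemia onset, the acute edema onset, but only the transient inflammation exacerbation, the transient inflammation onset feed directly into the mild sepsis episode.

the transient inflammation exacerbation, the transient inflammation onset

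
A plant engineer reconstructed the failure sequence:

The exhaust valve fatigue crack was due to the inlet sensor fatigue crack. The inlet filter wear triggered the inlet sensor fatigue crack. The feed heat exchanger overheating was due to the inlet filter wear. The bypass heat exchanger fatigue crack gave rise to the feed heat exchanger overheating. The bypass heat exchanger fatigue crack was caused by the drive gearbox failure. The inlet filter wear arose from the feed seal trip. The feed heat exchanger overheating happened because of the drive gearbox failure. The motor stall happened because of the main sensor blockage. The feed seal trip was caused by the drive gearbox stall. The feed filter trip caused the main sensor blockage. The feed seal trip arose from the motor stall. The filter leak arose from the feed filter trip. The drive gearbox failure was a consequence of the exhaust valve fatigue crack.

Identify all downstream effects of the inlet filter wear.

the bypass heat exchanger fatigue crack, the drive gearbox failure, the exhaust valve fatigue crack, the feed heat exchanger overheating, the inlet sensor fatigue crack

Direct effects: the inlet sensor fatigue crack, the feed heat exchanger overheating.
2 steps out: the exhaust valve fatigue crack.
3 steps out: the drive gearbox failure.
4 steps out: the bypass heat exchanger fatigue crack.
Not reachable from it: the feed filter trip, the main sensor blockage, the filter leak, the drive gearbox stall, the motor stall, the feed seal trip.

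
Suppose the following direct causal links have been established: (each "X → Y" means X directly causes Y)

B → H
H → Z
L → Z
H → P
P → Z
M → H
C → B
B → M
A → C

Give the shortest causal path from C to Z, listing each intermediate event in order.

C → B → H → Z

C → B
B → H
H → Z
Length: 3 steps.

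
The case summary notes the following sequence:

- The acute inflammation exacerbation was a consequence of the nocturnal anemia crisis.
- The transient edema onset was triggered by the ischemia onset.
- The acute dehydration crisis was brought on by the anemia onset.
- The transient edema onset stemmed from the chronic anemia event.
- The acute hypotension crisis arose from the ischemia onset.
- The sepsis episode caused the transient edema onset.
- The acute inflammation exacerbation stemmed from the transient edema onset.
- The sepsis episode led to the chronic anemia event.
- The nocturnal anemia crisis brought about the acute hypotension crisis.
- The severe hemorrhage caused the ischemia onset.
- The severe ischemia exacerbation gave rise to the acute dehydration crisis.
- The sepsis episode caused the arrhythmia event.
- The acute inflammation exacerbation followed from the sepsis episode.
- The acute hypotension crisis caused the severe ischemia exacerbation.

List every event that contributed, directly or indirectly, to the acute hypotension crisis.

Immediate causes of the acute hypotension crisis: the ischemia onset, the nocturnal anemia crisis.
Further upstream: the severe hemorrhage.

the ischemia onset, the nocturnal anemia crisis, the severe hemorrhage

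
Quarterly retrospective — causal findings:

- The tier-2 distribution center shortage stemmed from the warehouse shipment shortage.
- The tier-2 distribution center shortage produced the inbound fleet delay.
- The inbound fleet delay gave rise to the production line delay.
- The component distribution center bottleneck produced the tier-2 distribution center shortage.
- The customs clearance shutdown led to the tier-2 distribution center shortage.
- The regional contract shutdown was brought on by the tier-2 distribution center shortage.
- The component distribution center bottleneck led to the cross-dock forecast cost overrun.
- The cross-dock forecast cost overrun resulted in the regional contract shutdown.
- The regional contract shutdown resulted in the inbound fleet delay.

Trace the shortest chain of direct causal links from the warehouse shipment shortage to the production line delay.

the warehouse shipment shortage → the tier-2 distribution center shortage
the tier-2 distribution center shortage → the inbound fleet delay
the inbound fleet delay → the production line delay
Length: 3 steps.

the warehouse shipment shortage → the tier-2 distribution center shortage → the inbound fleet delay → the production line delay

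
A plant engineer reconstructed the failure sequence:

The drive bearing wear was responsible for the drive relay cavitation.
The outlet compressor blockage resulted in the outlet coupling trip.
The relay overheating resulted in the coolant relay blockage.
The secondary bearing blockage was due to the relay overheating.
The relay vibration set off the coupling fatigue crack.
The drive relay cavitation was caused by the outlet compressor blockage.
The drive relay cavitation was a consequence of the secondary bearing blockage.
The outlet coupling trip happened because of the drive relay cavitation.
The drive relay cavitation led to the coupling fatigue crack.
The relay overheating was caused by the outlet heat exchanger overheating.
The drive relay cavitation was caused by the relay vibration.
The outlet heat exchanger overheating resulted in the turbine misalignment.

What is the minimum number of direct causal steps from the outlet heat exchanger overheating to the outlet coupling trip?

4

Shortest chain: the outlet heat exchanger overheating → the relay overheating → the secondary bearing blockage → the drive relay cavitation → the outlet coupling trip.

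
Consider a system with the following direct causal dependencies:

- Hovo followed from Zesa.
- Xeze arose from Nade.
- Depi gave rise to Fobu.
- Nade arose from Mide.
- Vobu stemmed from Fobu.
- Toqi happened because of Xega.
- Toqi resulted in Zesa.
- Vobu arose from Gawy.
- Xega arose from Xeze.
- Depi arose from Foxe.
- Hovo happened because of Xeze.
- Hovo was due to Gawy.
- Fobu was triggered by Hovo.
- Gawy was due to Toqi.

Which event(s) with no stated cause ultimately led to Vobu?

Tracing upstream from Vobu: Vobu ← Fobu ← Hovo ← Xeze ← Nade ← Mide.
A separate upstream branch: Vobu ← Fobu ← Depi ← Foxe.
Each of those chain origins has no stated cause.

Foxe, Mide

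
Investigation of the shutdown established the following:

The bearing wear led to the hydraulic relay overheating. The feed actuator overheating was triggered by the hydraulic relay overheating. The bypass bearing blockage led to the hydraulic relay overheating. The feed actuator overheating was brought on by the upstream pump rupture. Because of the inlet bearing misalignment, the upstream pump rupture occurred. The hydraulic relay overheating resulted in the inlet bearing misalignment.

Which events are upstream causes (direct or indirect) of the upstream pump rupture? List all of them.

the bearing wear, the bypass bearing blockage, the hydraulic relay overheating, the inlet bearing misalignment

Immediate cause of the upstream pump rupture: the inlet bearing misalignment.
Further upstream: the bearing wear, the hydraulic relay overheating, the bypass bearing blockage.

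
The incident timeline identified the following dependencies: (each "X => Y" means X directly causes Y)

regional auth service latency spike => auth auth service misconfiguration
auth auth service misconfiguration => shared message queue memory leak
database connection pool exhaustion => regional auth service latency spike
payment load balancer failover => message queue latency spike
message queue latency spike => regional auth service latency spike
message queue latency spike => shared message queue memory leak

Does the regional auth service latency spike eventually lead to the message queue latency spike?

No

The regional auth service latency spike leads to the auth auth service misconfiguration, the shared message queue memory leak; the message queue latency spike is not among them.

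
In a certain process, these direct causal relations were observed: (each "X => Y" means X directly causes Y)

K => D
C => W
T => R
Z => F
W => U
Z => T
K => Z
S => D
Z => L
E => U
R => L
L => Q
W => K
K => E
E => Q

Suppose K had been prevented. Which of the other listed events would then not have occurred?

E, F, L, Q, R, T, Z

Downstream of K: Z, F, T, R, L, E, Q, D, U.
Of those, still caused via another path: D, U.
The remainder have no surviving cause.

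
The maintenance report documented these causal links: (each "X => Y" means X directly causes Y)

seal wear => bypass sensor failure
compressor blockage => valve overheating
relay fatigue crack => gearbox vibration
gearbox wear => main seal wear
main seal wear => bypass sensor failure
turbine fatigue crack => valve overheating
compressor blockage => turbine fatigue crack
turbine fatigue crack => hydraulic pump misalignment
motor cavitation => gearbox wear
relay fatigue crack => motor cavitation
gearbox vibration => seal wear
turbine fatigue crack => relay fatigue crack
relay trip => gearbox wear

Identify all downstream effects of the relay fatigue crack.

Direct effects: the gearbox vibration, the motor cavitation.
2 steps out: the seal wear, the gearbox wear.
3 steps out: the main seal wear, the bypass sensor failure.
Not reachable from it: the compressor blockage, the turbine fatigue crack, the valve overheating, the hydraulic pump misalignment, the relay trip.

the bypass sensor failure, the gearbox vibration, the gearbox wear, the main seal wear, the motor cavitation, the seal wear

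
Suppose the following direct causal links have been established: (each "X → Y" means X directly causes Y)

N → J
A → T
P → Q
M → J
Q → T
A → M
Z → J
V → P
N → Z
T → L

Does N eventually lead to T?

No

N leads to Z, J; T is not among them.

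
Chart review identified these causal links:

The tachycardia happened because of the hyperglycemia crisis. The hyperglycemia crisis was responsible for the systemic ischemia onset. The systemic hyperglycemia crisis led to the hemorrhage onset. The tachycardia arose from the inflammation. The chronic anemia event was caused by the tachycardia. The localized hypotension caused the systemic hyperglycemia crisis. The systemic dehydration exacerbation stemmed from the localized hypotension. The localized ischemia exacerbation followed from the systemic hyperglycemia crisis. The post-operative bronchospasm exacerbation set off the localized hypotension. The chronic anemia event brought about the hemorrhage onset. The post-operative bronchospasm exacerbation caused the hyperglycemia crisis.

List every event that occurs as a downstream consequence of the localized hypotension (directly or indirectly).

the hemorrhage onset, the localized ischemia exacerbation, the systemic dehydration exacerbation, the systemic hyperglycemia crisis

Direct effects: the systemic hyperglycemia crisis, the systemic dehydration exacerbation.
2 steps out: the localized ischemia exacerbation, the hemorrhage onset.
Not reachable from it: the post-operative bronchospasm exacerbation, the inflammation, the hyperglycemia crisis, the systemic ischemia onset, the tachycardia, the chronic anemia event.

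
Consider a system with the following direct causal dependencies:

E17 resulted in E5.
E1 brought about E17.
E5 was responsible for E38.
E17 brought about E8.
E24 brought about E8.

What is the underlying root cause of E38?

E1

Tracing upstream from E38: E38 ← E5 ← E17 ← E1.
E1 has no stated cause, so it is the root.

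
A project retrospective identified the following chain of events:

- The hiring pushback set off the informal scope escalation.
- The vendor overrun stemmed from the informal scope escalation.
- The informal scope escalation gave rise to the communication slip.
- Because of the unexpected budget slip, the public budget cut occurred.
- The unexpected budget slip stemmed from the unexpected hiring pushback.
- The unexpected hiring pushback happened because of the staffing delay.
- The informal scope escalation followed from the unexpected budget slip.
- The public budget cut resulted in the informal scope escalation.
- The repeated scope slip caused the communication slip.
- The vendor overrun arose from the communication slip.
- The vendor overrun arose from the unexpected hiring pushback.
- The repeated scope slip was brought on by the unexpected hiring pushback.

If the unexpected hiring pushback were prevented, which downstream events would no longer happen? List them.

Downstream of the unexpected hiring pushback: the repeated scope slip, the unexpected budget slip, the public budget cut, the informal scope escalation, the communication slip, the vendor overrun.
Of those, still caused via another path: the informal scope escalation, the communication slip, the vendor overrun.
The remainder have no surviving cause.

the public budget cut, the repeated scope slip, the unexpected budget slip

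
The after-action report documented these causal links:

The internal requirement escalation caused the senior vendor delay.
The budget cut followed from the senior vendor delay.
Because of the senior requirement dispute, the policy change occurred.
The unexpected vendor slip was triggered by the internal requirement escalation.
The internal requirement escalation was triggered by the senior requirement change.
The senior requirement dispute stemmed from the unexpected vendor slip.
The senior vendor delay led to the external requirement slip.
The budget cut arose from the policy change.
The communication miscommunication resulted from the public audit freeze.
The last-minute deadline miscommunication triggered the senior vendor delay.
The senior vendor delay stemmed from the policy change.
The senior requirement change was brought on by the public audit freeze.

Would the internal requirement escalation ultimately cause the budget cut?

Yes

There is a causal chain: the internal requirement escalation → the senior vendor delay → the budget cut.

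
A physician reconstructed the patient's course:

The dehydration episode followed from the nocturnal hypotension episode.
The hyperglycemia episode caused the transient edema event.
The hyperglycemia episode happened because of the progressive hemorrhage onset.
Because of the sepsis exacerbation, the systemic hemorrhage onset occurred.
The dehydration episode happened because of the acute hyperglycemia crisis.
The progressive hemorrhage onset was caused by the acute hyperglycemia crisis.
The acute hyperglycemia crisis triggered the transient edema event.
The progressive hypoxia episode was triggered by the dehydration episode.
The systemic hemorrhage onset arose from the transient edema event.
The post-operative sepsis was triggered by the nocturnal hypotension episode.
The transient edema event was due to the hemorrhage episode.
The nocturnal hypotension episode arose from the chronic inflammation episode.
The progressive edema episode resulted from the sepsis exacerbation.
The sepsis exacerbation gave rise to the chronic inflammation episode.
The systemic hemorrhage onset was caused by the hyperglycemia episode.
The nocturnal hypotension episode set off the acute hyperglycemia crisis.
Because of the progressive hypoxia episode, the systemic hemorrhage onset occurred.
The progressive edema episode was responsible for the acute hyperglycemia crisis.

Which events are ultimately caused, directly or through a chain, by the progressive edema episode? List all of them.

the acute hyperglycemia crisis, the dehydration episode, the hyperglycemia episode, the progressive hemorrhage onset, the progressive hypoxia episode, the systemic hemorrhage onset, the transient edema event

Direct effects: the acute hyperglycemia crisis.
2 steps out: the dehydration episode, the progressive hemorrhage onset, the transient edema event.
3 steps out: the hyperglycemia episode, the progressive hypoxia episode, the systemic hemorrhage onset.
Not reachable from it: the sepsis exacerbation, the hemorrhage episode, the chronic inflammation episode, the nocturnal hypotension episode, the post-operative sepsis.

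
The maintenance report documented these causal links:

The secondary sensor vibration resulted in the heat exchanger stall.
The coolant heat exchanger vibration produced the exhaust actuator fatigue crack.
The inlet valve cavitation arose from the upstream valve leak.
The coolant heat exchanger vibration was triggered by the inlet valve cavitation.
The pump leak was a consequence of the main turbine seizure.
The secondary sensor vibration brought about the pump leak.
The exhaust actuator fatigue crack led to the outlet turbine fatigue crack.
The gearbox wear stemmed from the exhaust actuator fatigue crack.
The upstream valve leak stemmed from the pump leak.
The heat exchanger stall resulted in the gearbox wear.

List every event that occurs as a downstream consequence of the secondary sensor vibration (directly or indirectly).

the coolant heat exchanger vibration, the exhaust actuator fatigue crack, the gearbox wear, the heat exchanger stall, the inlet valve cavitation, the outlet turbine fatigue crack, the pump leak, the upstream valve leak

Direct effects: the pump leak, the heat exchanger stall.
2 steps out: the upstream valve leak, the gearbox wear.
3 steps out: the inlet valve cavitation.
4 steps out: the coolant heat exchanger vibration.
5 steps out: the exhaust actuator fatigue crack.
6 steps out: the outlet turbine fatigue crack.
Not reachable from it: the main turbine seizure.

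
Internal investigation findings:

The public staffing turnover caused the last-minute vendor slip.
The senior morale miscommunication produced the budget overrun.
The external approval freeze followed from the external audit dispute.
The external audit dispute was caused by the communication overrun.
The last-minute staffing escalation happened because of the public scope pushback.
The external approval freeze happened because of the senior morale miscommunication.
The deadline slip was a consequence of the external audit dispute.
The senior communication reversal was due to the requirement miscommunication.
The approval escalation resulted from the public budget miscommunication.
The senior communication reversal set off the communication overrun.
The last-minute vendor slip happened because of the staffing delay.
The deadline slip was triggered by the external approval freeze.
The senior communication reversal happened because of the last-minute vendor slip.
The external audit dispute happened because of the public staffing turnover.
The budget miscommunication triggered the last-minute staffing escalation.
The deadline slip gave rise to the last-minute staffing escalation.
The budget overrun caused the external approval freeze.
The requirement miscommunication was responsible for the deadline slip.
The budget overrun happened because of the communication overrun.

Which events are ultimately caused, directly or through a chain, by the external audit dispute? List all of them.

the deadline slip, the external approval freeze, the last-minute staffing escalation

Direct effects: the external approval freeze, the deadline slip.
2 steps out: the last-minute staffing escalation.
Not reachable from it: the public staffing turnover, the public budget miscommunication, the requirement miscommunication, the staffing delay, the approval escalation, the last-minute vendor slip, the senior communication reversal, the communication overrun, the senior morale miscommunication, the budget overrun, the public scope pushback, the budget miscommunication.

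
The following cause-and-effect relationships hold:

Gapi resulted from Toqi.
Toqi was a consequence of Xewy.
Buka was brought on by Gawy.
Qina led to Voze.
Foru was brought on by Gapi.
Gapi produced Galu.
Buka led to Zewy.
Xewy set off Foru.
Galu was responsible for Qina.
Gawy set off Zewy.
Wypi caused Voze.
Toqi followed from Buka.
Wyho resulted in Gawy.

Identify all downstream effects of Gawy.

Buka, Foru, Galu, Gapi, Qina, Toqi, Voze, Zewy

Direct effects: Buka, Zewy.
2 steps out: Toqi.
3 steps out: Gapi.
4 steps out: Galu, Foru.
5 steps out: Qina.
6 steps out: Voze.
Not reachable from it: Wyho, Xewy, Wypi.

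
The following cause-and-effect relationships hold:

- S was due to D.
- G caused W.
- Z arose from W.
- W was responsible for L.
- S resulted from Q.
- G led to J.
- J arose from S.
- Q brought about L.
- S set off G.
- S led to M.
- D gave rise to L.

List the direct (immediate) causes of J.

Upstream contributors include Q, D, but only G, S feed directly into J.

G, S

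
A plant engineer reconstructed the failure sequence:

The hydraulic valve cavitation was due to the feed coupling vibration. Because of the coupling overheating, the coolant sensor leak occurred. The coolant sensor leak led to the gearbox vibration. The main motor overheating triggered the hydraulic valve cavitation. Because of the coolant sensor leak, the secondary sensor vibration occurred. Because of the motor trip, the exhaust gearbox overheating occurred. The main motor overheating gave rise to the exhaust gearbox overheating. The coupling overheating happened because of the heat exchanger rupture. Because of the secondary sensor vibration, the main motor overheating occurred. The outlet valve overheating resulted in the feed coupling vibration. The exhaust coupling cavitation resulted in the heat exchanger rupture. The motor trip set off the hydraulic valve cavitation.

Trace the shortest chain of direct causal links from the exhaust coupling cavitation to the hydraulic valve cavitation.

the exhaust coupling cavitation → the heat exchanger rupture
the heat exchanger rupture → the coupling overheating
the coupling overheating → the coolant sensor leak
the coolant sensor leak → the secondary sensor vibration
the secondary sensor vibration → the main motor overheating
the main motor overheating → the hydraulic valve cavitation
Length: 6 steps.

the exhaust coupling cavitation → the heat exchanger rupture → the coupling overheating → the coolant sensor leak → the secondary sensor vibration → the main motor overheating → the hydraulic valve cavitation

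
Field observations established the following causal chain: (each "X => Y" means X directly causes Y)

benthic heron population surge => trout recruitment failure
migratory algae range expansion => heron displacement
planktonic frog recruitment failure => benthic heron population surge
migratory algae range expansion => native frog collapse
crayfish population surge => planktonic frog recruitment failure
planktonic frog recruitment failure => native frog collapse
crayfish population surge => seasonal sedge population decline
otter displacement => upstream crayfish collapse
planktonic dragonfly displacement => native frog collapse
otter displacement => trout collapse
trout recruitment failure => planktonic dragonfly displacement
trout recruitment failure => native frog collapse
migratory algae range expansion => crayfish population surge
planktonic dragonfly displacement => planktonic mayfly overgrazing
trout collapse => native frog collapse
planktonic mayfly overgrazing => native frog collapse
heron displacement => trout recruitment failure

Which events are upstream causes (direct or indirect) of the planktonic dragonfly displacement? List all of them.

the benthic heron population surge, the crayfish population surge, the heron displacement, the migratory algae range expansion, the planktonic frog recruitment failure, the trout recruitment failure

Immediate cause of the planktonic dragonfly displacement: the trout recruitment failure.
Further upstream: the migratory algae range expansion, the crayfish population surge, the heron displacement, the planktonic frog recruitment failure, the benthic heron population surge.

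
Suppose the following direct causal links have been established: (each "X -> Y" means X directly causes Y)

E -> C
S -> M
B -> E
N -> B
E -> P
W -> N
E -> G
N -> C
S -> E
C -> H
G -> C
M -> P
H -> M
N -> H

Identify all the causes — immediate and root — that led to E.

Immediate causes of E: S, B.
Further upstream: W, N.

B, N, S, W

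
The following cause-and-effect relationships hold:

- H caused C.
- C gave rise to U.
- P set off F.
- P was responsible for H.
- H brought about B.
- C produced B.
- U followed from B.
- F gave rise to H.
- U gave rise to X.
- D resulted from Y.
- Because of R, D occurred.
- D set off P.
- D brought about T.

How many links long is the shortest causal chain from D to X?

5

Shortest chain: D → P → H → C → U → X.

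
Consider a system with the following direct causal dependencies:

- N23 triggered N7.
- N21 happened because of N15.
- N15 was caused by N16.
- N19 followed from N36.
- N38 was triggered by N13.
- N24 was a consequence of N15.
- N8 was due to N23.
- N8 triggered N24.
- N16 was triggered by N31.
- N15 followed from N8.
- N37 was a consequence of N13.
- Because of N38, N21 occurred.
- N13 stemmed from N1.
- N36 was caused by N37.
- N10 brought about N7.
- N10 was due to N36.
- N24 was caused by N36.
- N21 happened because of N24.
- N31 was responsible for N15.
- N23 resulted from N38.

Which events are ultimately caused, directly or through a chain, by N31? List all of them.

Direct effects: N16, N15.
2 steps out: N24, N21.
Not reachable from it: N1, N13, N37, N36, N38, N23, N19, N8, N10, N7.

N15, N16, N21, N24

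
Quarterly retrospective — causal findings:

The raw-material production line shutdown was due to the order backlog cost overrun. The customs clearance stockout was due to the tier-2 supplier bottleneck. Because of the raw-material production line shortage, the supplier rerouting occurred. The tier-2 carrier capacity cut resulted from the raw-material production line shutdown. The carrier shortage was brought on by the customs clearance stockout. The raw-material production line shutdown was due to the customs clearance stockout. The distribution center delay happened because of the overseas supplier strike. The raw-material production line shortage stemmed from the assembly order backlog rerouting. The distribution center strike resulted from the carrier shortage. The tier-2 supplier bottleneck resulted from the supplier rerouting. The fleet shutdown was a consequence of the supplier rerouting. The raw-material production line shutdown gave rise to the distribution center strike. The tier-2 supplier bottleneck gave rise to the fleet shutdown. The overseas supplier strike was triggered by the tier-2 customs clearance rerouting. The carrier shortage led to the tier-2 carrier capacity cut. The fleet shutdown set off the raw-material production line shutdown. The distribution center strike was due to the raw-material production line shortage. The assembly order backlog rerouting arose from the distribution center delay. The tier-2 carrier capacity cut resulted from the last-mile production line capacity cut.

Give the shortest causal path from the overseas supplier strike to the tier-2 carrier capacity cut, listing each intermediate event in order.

the overseas supplier strike → the distribution center delay
the distribution center delay → the assembly order backlog rerouting
the assembly order backlog rerouting → the raw-material production line shortage
the raw-material production line shortage → the supplier rerouting
the supplier rerouting → the fleet shutdown
the fleet shutdown → the raw-material production line shutdown
the raw-material production line shutdown → the tier-2 carrier capacity cut
Length: 7 steps.

the overseas supplier strike → the distribution center delay → the assembly order backlog rerouting → the raw-material production line shortage → the supplier rerouting → the fleet shutdown → the raw-material production line shutdown → the tier-2 carrier capacity cut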